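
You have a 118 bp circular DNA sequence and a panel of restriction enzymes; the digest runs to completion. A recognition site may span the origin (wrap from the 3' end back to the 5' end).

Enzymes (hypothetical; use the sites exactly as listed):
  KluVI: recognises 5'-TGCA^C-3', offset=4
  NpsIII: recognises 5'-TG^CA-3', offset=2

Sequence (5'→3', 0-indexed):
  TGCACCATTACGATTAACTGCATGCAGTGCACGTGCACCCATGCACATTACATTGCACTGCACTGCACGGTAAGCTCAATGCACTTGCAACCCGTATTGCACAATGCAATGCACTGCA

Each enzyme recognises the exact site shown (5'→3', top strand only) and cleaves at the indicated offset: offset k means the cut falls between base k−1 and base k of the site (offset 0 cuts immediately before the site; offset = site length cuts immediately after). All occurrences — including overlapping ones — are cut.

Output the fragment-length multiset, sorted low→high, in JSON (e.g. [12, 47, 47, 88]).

Per-enzyme occurrences:
  KluVI TGCAC/4: at [0, 27, 33, 41, 53, 58, 63, 79, 97, 109] ⇒ [4, 31, 37, 45, 57, 62, 67, 83, 101, 113]
  NpsIII TGCA/2: at [0, 18, 22, 27, 33, 41, 53, 58, 63, 79, 85, 97, 104, 109, 114] ⇒ [2, 20, 24, 29, 35, 43, 55, 60, 65, 81, 87, 99, 106, 111, 116]

Pooled cuts: [2, 4, 20, 24, 29, 31, 35, 37, 43, 45, 55, 57, 60, 62, 65, 67, 81, 83, 87, 99, 101, 106, 111, 113, 116]

Fragment lengths:
  2→4: 2 bp
  4→20: 16 bp
  20→24: 4 bp
  24→29: 5 bp
  29→31: 2 bp
  31→35: 4 bp
  35→37: 2 bp
  37→43: 6 bp
  43→45: 2 bp
  45→55: 10 bp
  55→57: 2 bp
  57→60: 3 bp
  60→62: 2 bp
  62→65: 3 bp
  65→67: 2 bp
  67→81: 14 bp
  81→83: 2 bp
  83→87: 4 bp
  87→99: 12 bp
  99→101: 2 bp
  101→106: 5 bp
  106→111: 5 bp
  111→113: 2 bp
  113→116: 3 bp
  116→2 (wrap): 118-116+2 = 4 bp

[2,2,2,2,2,2,2,2,2,2,3,3,3,4,4,4,4,5,5,5,6,10,12,14,16]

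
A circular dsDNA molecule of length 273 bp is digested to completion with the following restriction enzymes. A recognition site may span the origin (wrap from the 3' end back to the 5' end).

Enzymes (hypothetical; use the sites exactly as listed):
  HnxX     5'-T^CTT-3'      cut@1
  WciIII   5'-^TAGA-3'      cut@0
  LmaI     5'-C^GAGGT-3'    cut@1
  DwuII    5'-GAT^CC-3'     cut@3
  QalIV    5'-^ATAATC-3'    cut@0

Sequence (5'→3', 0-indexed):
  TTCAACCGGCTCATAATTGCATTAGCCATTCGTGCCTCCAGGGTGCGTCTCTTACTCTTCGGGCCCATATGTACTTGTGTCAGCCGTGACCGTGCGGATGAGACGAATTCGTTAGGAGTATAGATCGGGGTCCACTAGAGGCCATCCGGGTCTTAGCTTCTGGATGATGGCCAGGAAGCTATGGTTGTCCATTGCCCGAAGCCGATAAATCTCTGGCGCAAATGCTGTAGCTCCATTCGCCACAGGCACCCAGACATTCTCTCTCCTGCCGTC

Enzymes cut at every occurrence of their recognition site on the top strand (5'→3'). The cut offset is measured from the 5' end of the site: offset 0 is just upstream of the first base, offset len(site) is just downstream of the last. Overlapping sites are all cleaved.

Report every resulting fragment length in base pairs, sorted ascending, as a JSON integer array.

[6,15,16,51,64,121]

Scan for sites:
  HnxX (TCTT, off=1): starts [49, 55, 150, 271] → cuts [50, 56, 151, 272]
  WciIII (TAGA, off=0): starts [120, 135] → cuts [120, 135]
  LmaI (CGAGGT, off=1): no sites
  DwuII (GATCC, off=3): no sites
  QalIV (ATAATC, off=0): no sites

Pooled cuts: [50, 56, 120, 135, 151, 272]

Fragment lengths:
  50→56: 6 bp
  56→120: 64 bp
  120→135: 15 bp
  135→151: 16 bp
  151→272: 121 bp
  272→50 (wrap): 273-272+50 = 51 bp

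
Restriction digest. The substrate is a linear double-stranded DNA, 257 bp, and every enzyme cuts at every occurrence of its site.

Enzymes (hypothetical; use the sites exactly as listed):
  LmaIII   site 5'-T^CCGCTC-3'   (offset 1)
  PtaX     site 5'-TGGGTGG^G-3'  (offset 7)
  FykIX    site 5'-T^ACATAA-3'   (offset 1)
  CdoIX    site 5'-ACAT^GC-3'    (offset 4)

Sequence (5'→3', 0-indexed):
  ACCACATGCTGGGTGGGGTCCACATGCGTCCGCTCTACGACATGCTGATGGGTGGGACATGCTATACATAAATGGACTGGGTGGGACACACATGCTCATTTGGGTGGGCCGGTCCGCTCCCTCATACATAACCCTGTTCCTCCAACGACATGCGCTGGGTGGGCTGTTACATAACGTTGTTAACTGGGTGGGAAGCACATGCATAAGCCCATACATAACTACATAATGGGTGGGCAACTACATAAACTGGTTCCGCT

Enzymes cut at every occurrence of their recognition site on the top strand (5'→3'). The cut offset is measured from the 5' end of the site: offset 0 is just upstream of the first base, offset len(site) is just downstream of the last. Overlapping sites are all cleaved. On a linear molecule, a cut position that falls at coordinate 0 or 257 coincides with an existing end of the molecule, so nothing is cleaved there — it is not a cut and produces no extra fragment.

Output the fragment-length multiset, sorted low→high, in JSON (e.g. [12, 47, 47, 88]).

Per-enzyme occurrences:
  LmaIII TCCGCTC/1: at [28, 112] ⇒ [29, 113]
  PtaX TGGGTGGG/7: at [9, 48, 77, 100, 155, 184, 226] ⇒ [16, 55, 84, 107, 162, 191, 233]
  FykIX TACATAA/1: at [64, 124, 167, 211, 219, 238] ⇒ [65, 125, 168, 212, 220, 239]
  CdoIX ACATGC/4: at [3, 21, 39, 56, 89, 147, 196] ⇒ [7, 25, 43, 60, 93, 151, 200]

All cut coordinates (distinct, sorted): [7, 16, 25, 29, 43, 55, 60, 65, 84, 93, 107, 113, 125, 151, 162, 168, 191, 200, 212, 220, 233, 239]

Fragment lengths:
  [0,7): 7 bp
  [7,16): 9 bp
  [16,25): 9 bp
  [25,29): 4 bp
  [29,43): 14 bp
  [43,55): 12 bp
  [55,60): 5 bp
  [60,65): 5 bp
  [65,84): 19 bp
  [84,93): 9 bp
  [93,107): 14 bp
  [107,113): 6 bp
  [113,125): 12 bp
  [125,151): 26 bp
  [151,162): 11 bp
  [162,168): 6 bp
  [168,191): 23 bp
  [191,200): 9 bp
  [200,212): 12 bp
  [212,220): 8 bp
  [220,233): 13 bp
  [233,239): 6 bp
  [239,257): 18 bp

[4,5,5,6,6,6,7,8,9,9,9,9,11,12,12,12,13,14,14,18,19,23,26]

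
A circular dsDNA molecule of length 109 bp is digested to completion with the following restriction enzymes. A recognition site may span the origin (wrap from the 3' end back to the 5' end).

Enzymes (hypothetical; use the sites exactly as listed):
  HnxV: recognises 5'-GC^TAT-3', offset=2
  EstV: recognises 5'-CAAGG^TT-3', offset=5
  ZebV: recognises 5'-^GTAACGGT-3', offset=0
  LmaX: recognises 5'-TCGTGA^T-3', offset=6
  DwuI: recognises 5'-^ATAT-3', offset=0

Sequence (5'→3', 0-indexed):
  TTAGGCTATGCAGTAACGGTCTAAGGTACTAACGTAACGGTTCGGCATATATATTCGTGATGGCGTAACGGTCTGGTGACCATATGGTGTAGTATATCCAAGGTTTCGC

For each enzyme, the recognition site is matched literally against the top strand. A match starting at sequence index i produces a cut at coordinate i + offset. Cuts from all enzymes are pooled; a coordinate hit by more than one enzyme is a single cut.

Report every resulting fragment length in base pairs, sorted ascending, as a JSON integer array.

[2,2,4,6,10,10,12,12,13,17,21]

Site scan:
  HnxV GCTAT/2: at [4] ⇒ [6]
  EstV CAAGGTT/5: at [98] ⇒ [103]
  ZebV GTAACGGT/0: at [12, 33, 64] ⇒ [12, 33, 64]
  LmaX TCGTGAT/6: at [54] ⇒ [60]
  DwuI ATAT/0: at [46, 48, 50, 81, 93] ⇒ [46, 48, 50, 81, 93]

Pooled cuts: [6, 12, 33, 46, 48, 50, 60, 64, 81, 93, 103]

Fragment lengths:
  6→12: 6 bp
  12→33: 21 bp
  33→46: 13 bp
  46→48: 2 bp
  48→50: 2 bp
  50→60: 10 bp
  60→64: 4 bp
  64→81: 17 bp
  81→93: 12 bp
  93→103: 10 bp
  103→6 (wrap): 109-103+6 = 12 bp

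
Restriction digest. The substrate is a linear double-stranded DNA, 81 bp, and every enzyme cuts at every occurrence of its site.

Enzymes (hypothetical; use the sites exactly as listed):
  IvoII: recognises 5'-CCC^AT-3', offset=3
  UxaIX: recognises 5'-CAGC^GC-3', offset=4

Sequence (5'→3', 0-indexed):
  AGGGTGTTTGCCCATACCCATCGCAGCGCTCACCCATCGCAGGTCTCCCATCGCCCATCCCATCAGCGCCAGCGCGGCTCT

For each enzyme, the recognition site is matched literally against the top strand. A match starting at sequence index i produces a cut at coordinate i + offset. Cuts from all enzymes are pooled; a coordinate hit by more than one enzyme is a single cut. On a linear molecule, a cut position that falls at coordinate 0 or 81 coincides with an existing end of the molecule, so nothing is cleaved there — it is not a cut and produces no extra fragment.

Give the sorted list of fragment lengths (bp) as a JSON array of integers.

Scan for sites:
  IvoII (CCCAT, off=3): starts [10, 16, 32, 46, 53, 58] → cuts [13, 19, 35, 49, 56, 61]
  UxaIX (CAGCGC, off=4): starts [23, 63, 69] → cuts [27, 67, 73]

Pooled cuts: [13, 19, 27, 35, 49, 56, 61, 67, 73]

Fragments:
  [0,13): 13 bp
  [13,19): 6 bp
  [19,27): 8 bp
  [27,35): 8 bp
  [35,49): 14 bp
  [49,56): 7 bp
  [56,61): 5 bp
  [61,67): 6 bp
  [67,73): 6 bp
  [73,81): 8 bp

[5,6,6,6,7,8,8,8,13,14]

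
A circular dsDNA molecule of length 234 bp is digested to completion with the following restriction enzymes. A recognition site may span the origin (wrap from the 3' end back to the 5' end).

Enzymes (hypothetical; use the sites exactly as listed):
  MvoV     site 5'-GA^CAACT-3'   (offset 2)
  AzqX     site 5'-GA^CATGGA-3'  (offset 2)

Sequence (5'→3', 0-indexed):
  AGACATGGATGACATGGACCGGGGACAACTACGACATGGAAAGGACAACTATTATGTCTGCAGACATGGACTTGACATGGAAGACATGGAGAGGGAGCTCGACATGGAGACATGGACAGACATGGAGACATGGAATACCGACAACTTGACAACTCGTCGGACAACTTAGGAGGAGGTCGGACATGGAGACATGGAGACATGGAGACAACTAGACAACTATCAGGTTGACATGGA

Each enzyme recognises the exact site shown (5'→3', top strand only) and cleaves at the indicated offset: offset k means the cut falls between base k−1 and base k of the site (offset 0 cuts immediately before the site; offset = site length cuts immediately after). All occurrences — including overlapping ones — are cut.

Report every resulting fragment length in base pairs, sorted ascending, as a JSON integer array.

Per-enzyme occurrences:
  MvoV GACAACT/2: at [23, 43, 139, 147, 159, 203, 211] ⇒ [25, 45, 141, 149, 161, 205, 213]
  AzqX GACATGGA/2: at [1, 10, 32, 62, 73, 82, 100, 108, 118, 126, 179, 187, 195, 226] ⇒ [3, 12, 34, 64, 75, 84, 102, 110, 120, 128, 181, 189, 197, 228]

All cut coordinates (distinct, sorted): [3, 12, 25, 34, 45, 64, 75, 84, 102, 110, 120, 128, 141, 149, 161, 181, 189, 197, 205, 213, 228]

Fragments:
  3→12: 9 bp
  12→25: 13 bp
  25→34: 9 bp
  34→45: 11 bp
  45→64: 19 bp
  64→75: 11 bp
  75→84: 9 bp
  84→102: 18 bp
  102→110: 8 bp
  110→120: 10 bp
  120→128: 8 bp
  128→141: 13 bp
  141→149: 8 bp
  149→161: 12 bp
  161→181: 20 bp
  181→189: 8 bp
  189→197: 8 bp
  197→205: 8 bp
  205→213: 8 bp
  213→228: 15 bp
  228→3 (wrap): 234-228+3 = 9 bp

[8,8,8,8,8,8,8,9,9,9,9,10,11,11,12,13,13,15,18,19,20]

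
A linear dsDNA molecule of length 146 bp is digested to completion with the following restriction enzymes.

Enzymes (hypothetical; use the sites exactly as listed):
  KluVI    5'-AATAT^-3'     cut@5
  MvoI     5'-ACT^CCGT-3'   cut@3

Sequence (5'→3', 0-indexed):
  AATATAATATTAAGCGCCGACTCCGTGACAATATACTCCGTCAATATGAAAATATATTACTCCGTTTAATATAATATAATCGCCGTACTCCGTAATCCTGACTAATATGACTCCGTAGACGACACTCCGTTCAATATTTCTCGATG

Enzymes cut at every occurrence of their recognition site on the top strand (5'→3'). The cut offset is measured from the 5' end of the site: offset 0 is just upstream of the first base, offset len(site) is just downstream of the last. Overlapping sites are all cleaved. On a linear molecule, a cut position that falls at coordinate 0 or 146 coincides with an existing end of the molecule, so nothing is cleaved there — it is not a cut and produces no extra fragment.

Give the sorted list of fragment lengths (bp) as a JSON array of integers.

[3,4,5,5,5,6,8,9,10,11,11,12,12,12,14,19]

Per-enzyme occurrences:
  KluVI (AATAT, off=5): starts [0, 5, 29, 42, 50, 67, 72, 103, 132] → cuts [5, 10, 34, 47, 55, 72, 77, 108, 137]
  MvoI (ACTCCGT, off=3): starts [19, 34, 58, 86, 109, 123] → cuts [22, 37, 61, 89, 112, 126]

All cut coordinates (distinct, sorted): [5, 10, 22, 34, 37, 47, 55, 61, 72, 77, 89, 108, 112, 126, 137]

Fragment lengths:
  [0,5): 5 bp
  [5,10): 5 bp
  [10,22): 12 bp
  [22,34): 12 bp
  [34,37): 3 bp
  [37,47): 10 bp
  [47,55): 8 bp
  [55,61): 6 bp
  [61,72): 11 bp
  [72,77): 5 bp
  [77,89): 12 bp
  [89,108): 19 bp
  [108,112): 4 bp
  [112,126): 14 bp
  [126,137): 11 bp
  [137,146): 9 bp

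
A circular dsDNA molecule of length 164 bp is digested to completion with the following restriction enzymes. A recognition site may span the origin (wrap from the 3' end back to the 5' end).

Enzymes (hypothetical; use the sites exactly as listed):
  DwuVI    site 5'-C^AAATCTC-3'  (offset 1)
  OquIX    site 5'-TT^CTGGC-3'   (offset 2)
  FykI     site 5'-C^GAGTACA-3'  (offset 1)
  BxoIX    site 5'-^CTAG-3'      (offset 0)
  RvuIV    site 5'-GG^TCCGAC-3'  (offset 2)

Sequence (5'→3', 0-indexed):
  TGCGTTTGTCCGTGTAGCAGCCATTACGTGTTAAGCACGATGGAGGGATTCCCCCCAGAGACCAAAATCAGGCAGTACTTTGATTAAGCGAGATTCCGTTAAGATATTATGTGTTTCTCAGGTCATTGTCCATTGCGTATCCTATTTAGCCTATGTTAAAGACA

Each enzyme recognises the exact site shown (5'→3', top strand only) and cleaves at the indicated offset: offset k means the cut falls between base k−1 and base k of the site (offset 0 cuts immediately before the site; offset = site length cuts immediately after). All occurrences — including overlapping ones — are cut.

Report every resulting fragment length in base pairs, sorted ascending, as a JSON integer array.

[164]

Site scan:
  DwuVI (CAAATCTC, off=1): no sites
  OquIX (TTCTGGC, off=2): no sites
  FykI (CGAGTACA, off=1): no sites
  BxoIX (CTAG, off=0): no sites
  RvuIV (GGTCCGAC, off=2): no sites

Pooled cuts: ∅

Fragment lengths:
  no cuts → one circular fragment of 164 bp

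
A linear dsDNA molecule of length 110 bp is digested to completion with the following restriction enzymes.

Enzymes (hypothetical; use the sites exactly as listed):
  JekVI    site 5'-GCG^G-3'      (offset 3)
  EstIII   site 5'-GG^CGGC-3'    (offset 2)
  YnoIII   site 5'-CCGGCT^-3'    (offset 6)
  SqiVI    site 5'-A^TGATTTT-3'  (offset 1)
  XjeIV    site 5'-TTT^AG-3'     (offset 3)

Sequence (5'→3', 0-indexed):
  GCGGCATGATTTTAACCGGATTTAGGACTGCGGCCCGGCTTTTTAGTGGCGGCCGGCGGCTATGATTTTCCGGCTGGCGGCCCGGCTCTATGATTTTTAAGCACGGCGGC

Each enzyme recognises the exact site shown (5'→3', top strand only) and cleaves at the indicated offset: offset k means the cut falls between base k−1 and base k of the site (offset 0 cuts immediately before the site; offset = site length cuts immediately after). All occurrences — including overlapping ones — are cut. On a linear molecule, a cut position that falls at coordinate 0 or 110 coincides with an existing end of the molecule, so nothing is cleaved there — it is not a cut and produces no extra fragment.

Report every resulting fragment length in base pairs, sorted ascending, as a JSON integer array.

[2,2,2,2,2,2,3,3,3,4,4,5,5,8,8,9,13,16,17]

Site scan:
  JekVI GCGG/3: at [0, 29, 48, 55, 76, 105] ⇒ [3, 32, 51, 58, 79, 108]
  EstIII GGCGGC/2: at [47, 54, 75, 104] ⇒ [49, 56, 77, 106]
  YnoIII CCGGCT/6: at [34, 69, 81] ⇒ [40, 75, 87]
  SqiVI ATGATTTT/1: at [5, 61, 89] ⇒ [6, 62, 90]
  XjeIV TTTAG/3: at [20, 41] ⇒ [23, 44]

All cut coordinates (distinct, sorted): [3, 6, 23, 32, 40, 44, 49, 51, 56, 58, 62, 75, 77, 79, 87, 90, 106, 108]

Fragment lengths:
  [0,3): 3 bp
  [3,6): 3 bp
  [6,23): 17 bp
  [23,32): 9 bp
  [32,40): 8 bp
  [40,44): 4 bp
  [44,49): 5 bp
  [49,51): 2 bp
  [51,56): 5 bp
  [56,58): 2 bp
  [58,62): 4 bp
  [62,75): 13 bp
  [75,77): 2 bp
  [77,79): 2 bp
  [79,87): 8 bp
  [87,90): 3 bp
  [90,106): 16 bp
  [106,108): 2 bp
  [108,110): 2 bp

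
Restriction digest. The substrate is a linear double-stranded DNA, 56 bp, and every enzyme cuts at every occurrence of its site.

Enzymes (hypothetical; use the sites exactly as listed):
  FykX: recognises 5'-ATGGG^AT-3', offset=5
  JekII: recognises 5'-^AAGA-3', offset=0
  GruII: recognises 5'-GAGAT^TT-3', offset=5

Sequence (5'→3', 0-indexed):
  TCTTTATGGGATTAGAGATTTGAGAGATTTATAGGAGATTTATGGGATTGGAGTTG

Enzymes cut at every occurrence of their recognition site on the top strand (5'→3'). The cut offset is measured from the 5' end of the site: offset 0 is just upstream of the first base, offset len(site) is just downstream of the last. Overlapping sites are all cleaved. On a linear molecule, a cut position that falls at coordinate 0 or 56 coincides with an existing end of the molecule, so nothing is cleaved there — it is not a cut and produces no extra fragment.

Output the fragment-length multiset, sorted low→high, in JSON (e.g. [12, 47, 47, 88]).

[7,9,9,10,10,11]

Per-enzyme occurrences:
  FykX (ATGGGAT, off=5): starts [5, 41] → cuts [10, 46]
  JekII (AAGA, off=0): no sites
  GruII (GAGATTT, off=5): starts [14, 23, 34] → cuts [19, 28, 39]

Pooled cuts: [10, 19, 28, 39, 46]

Fragment lengths:
  [0,10): 10 bp
  [10,19): 9 bp
  [19,28): 9 bp
  [28,39): 11 bp
  [39,46): 7 bp
  [46,56): 10 bp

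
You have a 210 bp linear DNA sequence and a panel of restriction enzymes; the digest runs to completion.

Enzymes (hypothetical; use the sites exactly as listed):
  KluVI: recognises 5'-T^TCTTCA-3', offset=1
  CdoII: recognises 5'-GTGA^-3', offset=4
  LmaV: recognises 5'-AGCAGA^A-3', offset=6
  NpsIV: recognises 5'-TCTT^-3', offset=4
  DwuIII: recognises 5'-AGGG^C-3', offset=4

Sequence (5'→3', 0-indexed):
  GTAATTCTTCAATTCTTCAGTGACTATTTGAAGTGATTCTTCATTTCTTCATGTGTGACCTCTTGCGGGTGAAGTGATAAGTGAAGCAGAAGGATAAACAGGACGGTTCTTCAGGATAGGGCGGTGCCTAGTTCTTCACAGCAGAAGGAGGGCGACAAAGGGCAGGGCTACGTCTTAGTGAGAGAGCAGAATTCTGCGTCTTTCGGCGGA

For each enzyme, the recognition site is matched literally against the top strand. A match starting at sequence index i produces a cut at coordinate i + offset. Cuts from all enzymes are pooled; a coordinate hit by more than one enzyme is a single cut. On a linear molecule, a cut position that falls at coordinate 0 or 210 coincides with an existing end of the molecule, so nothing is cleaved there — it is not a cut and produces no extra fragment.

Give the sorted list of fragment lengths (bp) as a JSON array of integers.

[1,4,4,4,4,4,4,4,4,5,5,5,5,6,6,6,7,7,8,8,9,9,9,9,10,10,11,12,13,17]

Per-enzyme occurrences:
  KluVI (TTCTTCA, off=1): starts [4, 12, 36, 44, 106, 131] → cuts [5, 13, 37, 45, 107, 132]
  CdoII (GTGA, off=4): starts [19, 32, 54, 68, 73, 80, 177] → cuts [23, 36, 58, 72, 77, 84, 181]
  LmaV (AGCAGAA, off=6): starts [84, 139, 184] → cuts [90, 145, 190]
  NpsIV (TCTT, off=4): starts [5, 13, 37, 45, 60, 107, 132, 172, 198] → cuts [9, 17, 41, 49, 64, 111, 136, 176, 202]
  DwuIII (AGGGC, off=4): starts [117, 148, 158, 163] → cuts [121, 152, 162, 167]

Pooled cuts: [5, 9, 13, 17, 23, 36, 37, 41, 45, 49, 58, 64, 72, 77, 84, 90, 107, 111, 121, 132, 136, 145, 152, 162, 167, 176, 181, 190, 202]

Fragment lengths:
  [0,5): 5 bp
  [5,9): 4 bp
  [9,13): 4 bp
  [13,17): 4 bp
  [17,23): 6 bp
  [23,36): 13 bp
  [36,37): 1 bp
  [37,41): 4 bp
  [41,45): 4 bp
  [45,49): 4 bp
  [49,58): 9 bp
  [58,64): 6 bp
  [64,72): 8 bp
  [72,77): 5 bp
  [77,84): 7 bp
  [84,90): 6 bp
  [90,107): 17 bp
  [107,111): 4 bp
  [111,121): 10 bp
  [121,132): 11 bp
  [132,136): 4 bp
  [136,145): 9 bp
  [145,152): 7 bp
  [152,162): 10 bp
  [162,167): 5 bp
  [167,176): 9 bp
  [176,181): 5 bp
  [181,190): 9 bp
  [190,202): 12 bp
  [202,210): 8 bp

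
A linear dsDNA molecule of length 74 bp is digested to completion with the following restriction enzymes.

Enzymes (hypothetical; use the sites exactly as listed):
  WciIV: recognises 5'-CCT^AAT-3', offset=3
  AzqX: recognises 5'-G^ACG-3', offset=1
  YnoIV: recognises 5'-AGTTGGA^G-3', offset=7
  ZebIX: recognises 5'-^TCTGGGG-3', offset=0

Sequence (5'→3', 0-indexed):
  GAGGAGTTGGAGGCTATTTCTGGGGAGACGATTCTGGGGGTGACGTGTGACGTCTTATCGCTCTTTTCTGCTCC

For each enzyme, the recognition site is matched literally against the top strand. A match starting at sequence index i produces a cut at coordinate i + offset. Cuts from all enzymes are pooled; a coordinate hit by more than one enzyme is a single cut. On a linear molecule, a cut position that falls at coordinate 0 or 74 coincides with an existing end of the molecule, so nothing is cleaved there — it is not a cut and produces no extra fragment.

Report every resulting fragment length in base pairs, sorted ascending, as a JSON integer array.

Per-enzyme occurrences:
  WciIV (CCTAAT, off=3): no sites
  AzqX (GACG, off=1): starts [26, 41, 48] → cuts [27, 42, 49]
  YnoIV (AGTTGGAG, off=7): starts [4] → cuts [11]
  ZebIX (TCTGGGG, off=0): starts [18, 32] → cuts [18, 32]

Pooled cuts: [11, 18, 27, 32, 42, 49]

Fragment lengths:
  [0,11): 11 bp
  [11,18): 7 bp
  [18,27): 9 bp
  [27,32): 5 bp
  [32,42): 10 bp
  [42,49): 7 bp
  [49,74): 25 bp

[5,7,7,9,10,11,25]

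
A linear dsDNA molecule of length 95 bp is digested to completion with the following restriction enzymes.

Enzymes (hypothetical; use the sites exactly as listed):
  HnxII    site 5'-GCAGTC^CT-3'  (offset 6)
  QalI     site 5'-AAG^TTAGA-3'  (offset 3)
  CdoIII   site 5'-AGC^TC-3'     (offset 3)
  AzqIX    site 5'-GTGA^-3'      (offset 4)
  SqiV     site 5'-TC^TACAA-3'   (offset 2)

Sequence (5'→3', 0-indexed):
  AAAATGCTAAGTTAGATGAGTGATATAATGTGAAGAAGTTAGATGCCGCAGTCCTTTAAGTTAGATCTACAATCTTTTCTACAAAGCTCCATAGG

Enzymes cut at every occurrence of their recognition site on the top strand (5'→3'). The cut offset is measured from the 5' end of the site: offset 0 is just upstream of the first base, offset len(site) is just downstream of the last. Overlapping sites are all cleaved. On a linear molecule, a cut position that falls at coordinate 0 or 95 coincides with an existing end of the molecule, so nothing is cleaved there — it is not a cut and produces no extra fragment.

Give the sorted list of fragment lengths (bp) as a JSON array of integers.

Per-enzyme occurrences:
  HnxII (GCAGTCCT, off=6): starts [47] → cuts [53]
  QalI (AAGTTAGA, off=3): starts [8, 35, 57] → cuts [11, 38, 60]
  CdoIII (AGCTC, off=3): starts [84] → cuts [87]
  AzqIX (GTGA, off=4): starts [19, 29] → cuts [23, 33]
  SqiV (TCTACAA, off=2): starts [65, 77] → cuts [67, 79]

All cut coordinates (distinct, sorted): [11, 23, 33, 38, 53, 60, 67, 79, 87]

Fragment lengths:
  [0,11): 11 bp
  [11,23): 12 bp
  [23,33): 10 bp
  [33,38): 5 bp
  [38,53): 15 bp
  [53,60): 7 bp
  [60,67): 7 bp
  [67,79): 12 bp
  [79,87): 8 bp
  [87,95): 8 bp

[5,7,7,8,8,10,11,12,12,15]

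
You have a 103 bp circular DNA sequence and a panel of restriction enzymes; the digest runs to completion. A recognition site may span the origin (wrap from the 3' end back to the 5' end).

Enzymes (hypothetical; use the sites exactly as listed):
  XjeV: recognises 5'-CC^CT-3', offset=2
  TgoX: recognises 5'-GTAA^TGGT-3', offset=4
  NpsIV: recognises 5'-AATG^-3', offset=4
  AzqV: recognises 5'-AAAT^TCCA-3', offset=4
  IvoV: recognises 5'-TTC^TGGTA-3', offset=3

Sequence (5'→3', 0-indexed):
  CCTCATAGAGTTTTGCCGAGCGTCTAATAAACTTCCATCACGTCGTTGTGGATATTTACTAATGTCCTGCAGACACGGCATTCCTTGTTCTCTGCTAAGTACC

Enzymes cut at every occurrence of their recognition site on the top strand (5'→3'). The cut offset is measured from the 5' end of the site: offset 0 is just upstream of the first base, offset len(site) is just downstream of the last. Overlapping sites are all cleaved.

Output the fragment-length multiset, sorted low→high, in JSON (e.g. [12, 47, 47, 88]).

Site scan:
  XjeV (CCCT, off=2): starts [102] → cuts [1]
  TgoX (GTAATGGT, off=4): no sites
  NpsIV (AATG, off=4): starts [60] → cuts [64]
  AzqV (AAATTCCA, off=4): no sites
  IvoV (TTCTGGTA, off=3): no sites

Pooled cuts: [1, 64]

Fragments:
  1→64: 63 bp
  64→1 (wrap): 103-64+1 = 40 bp

[40,63]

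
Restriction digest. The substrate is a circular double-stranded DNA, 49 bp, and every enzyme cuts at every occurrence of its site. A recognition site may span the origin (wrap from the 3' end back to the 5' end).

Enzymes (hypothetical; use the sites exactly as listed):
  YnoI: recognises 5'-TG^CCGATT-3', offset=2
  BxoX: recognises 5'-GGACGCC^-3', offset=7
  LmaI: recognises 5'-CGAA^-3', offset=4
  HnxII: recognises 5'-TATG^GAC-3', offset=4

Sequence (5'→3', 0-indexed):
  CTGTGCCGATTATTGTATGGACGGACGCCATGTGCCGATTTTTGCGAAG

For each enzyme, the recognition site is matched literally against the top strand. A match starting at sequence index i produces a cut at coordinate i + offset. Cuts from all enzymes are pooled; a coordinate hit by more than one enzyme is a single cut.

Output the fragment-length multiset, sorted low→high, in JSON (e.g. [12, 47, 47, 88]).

[5,6,10,14,14]

Per-enzyme occurrences:
  YnoI TGCCGATT/2: at [3, 32] ⇒ [5, 34]
  BxoX GGACGCC/7: at [22] ⇒ [29]
  LmaI CGAA/4: at [44] ⇒ [48]
  HnxII TATGGAC/4: at [15] ⇒ [19]

Pooled cuts: [5, 19, 29, 34, 48]

Fragments:
  5→19: 14 bp
  19→29: 10 bp
  29→34: 5 bp
  34→48: 14 bp
  48→5 (wrap): 49-48+5 = 6 bp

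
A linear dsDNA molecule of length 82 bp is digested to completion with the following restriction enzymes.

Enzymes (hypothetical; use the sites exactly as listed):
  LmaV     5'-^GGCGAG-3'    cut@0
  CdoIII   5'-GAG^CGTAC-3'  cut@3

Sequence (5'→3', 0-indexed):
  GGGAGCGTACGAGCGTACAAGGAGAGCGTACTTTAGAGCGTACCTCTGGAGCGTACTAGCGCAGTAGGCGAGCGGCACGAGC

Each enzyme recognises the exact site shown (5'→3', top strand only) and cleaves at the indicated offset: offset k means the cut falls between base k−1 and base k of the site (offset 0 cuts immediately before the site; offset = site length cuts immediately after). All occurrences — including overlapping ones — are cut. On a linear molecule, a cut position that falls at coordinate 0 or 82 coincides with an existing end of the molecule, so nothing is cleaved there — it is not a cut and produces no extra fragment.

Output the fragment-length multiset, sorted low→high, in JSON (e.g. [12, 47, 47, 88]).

Per-enzyme occurrences:
  LmaV (GGCGAG, off=0): starts [66] → cuts [66]
  CdoIII (GAGCGTAC, off=3): starts [2, 10, 23, 35, 48] → cuts [5, 13, 26, 38, 51]

Pooled cuts: [5, 13, 26, 38, 51, 66]

Fragments:
  [0,5): 5 bp
  [5,13): 8 bp
  [13,26): 13 bp
  [26,38): 12 bp
  [38,51): 13 bp
  [51,66): 15 bp
  [66,82): 16 bp

[5,8,12,13,13,15,16]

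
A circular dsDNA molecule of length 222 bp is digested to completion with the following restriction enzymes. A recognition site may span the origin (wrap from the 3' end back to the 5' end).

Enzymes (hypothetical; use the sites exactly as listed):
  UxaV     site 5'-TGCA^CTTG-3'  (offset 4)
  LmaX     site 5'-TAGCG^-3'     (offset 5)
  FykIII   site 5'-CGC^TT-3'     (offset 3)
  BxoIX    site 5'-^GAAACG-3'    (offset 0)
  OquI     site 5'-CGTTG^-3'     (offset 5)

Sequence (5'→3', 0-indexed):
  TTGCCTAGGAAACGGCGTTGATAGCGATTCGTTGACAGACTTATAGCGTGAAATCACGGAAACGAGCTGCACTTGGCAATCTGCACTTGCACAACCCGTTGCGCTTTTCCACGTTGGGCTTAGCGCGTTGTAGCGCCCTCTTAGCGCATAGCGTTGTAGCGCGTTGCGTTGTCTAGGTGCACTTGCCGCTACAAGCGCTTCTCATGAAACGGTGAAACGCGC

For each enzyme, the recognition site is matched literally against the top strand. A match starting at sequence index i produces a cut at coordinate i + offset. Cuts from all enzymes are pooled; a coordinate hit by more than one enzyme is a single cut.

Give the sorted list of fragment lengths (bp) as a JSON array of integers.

Site scan:
  UxaV (TGCACTTG, off=4): starts [67, 81, 177] → cuts [71, 85, 181]
  LmaX (TAGCG, off=5): starts [21, 43, 120, 130, 141, 148, 156] → cuts [26, 48, 125, 135, 146, 153, 161]
  FykIII (CGCTT, off=3): starts [101, 195, 219] → cuts [0, 104, 198]
  BxoIX (GAAACG, off=0): starts [8, 58, 205, 213] → cuts [8, 58, 205, 213]
  OquI (CGTTG, off=5): starts [15, 29, 96, 111, 125, 151, 161, 166] → cuts [20, 34, 101, 116, 130, 156, 166, 171]

All cut coordinates (distinct, sorted): [0, 8, 20, 26, 34, 48, 58, 71, 85, 101, 104, 116, 125, 130, 135, 146, 153, 156, 161, 166, 171, 181, 198, 205, 213]

Fragments:
  0→8: 8 bp
  8→20: 12 bp
  20→26: 6 bp
  26→34: 8 bp
  34→48: 14 bp
  48→58: 10 bp
  58→71: 13 bp
  71→85: 14 bp
  85→101: 16 bp
  101→104: 3 bp
  104→116: 12 bp
  116→125: 9 bp
  125→130: 5 bp
  130→135: 5 bp
  135→146: 11 bp
  146→153: 7 bp
  153→156: 3 bp
  156→161: 5 bp
  161→166: 5 bp
  166→171: 5 bp
  171→181: 10 bp
  181→198: 17 bp
  198→205: 7 bp
  205→213: 8 bp
  213→0 (wrap): 222-213+0 = 9 bp

[3,3,5,5,5,5,5,6,7,7,8,8,8,9,9,10,10,11,12,12,13,14,14,16,17]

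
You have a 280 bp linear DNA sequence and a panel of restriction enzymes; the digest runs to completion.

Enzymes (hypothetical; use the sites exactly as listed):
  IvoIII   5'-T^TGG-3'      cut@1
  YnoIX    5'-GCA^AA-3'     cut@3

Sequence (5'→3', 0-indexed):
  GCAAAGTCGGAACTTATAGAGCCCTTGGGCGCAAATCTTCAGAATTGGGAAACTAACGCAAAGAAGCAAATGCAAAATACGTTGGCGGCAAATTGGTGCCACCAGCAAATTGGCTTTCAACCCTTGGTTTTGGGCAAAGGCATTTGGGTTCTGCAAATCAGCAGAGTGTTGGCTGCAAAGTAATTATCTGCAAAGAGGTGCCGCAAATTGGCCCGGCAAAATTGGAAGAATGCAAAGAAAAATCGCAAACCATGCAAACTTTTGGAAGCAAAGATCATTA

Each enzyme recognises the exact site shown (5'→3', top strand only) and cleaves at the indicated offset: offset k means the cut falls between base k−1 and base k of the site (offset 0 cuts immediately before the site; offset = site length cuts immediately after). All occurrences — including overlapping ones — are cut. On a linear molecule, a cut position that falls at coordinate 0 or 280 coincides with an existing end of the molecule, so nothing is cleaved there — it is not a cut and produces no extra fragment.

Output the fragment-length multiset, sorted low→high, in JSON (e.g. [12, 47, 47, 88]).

[3,3,3,3,4,6,6,6,6,8,8,8,8,8,8,8,9,10,10,11,12,12,13,13,14,14,14,15,15,22]

Site scan:
  IvoIII TTGG/1: at [24, 44, 81, 92, 109, 123, 129, 143, 168, 207, 221, 261] ⇒ [25, 45, 82, 93, 110, 124, 130, 144, 169, 208, 222, 262]
  YnoIX GCAAA/3: at [0, 30, 57, 65, 71, 87, 104, 133, 152, 174, 189, 202, 215, 231, 244, 253, 267] ⇒ [3, 33, 60, 68, 74, 90, 107, 136, 155, 177, 192, 205, 218, 234, 247, 256, 270]

All cut coordinates (distinct, sorted): [3, 25, 33, 45, 60, 68, 74, 82, 90, 93, 107, 110, 124, 130, 136, 144, 155, 169, 177, 192, 205, 208, 218, 222, 234, 247, 256, 262, 270]

Fragments:
  [0,3): 3 bp
  [3,25): 22 bp
  [25,33): 8 bp
  [33,45): 12 bp
  [45,60): 15 bp
  [60,68): 8 bp
  [68,74): 6 bp
  [74,82): 8 bp
  [82,90): 8 bp
  [90,93): 3 bp
  [93,107): 14 bp
  [107,110): 3 bp
  [110,124): 14 bp
  [124,130): 6 bp
  [130,136): 6 bp
  [136,144): 8 bp
  [144,155): 11 bp
  [155,169): 14 bp
  [169,177): 8 bp
  [177,192): 15 bp
  [192,205): 13 bp
  [205,208): 3 bp
  [208,218): 10 bp
  [218,222): 4 bp
  [222,234): 12 bp
  [234,247): 13 bp
  [247,256): 9 bp
  [256,262): 6 bp
  [262,270): 8 bp
  [270,280): 10 bp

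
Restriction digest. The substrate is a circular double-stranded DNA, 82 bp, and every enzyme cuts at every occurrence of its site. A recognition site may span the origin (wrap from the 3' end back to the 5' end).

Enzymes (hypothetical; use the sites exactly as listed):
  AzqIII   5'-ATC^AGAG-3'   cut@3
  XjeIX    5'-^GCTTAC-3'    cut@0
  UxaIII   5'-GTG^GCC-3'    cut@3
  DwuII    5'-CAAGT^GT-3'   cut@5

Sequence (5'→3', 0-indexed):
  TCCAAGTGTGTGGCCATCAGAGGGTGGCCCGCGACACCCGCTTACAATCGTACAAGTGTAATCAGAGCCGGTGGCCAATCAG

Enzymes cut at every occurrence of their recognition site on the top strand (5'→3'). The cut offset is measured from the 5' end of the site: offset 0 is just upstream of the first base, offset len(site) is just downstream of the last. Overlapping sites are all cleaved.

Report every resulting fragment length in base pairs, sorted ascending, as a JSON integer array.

[5,6,6,8,10,13,16,18]

Site scan:
  AzqIII (ATCAGAG, off=3): starts [15, 60] → cuts [18, 63]
  XjeIX (GCTTAC, off=0): starts [39] → cuts [39]
  UxaIII (GTGGCC, off=3): starts [9, 23, 70] → cuts [12, 26, 73]
  DwuII (CAAGTGT, off=5): starts [2, 52] → cuts [7, 57]

All cut coordinates (distinct, sorted): [7, 12, 18, 26, 39, 57, 63, 73]

Fragment lengths:
  7→12: 5 bp
  12→18: 6 bp
  18→26: 8 bp
  26→39: 13 bp
  39→57: 18 bp
  57→63: 6 bp
  63→73: 10 bp
  73→7 (wrap): 82-73+7 = 16 bp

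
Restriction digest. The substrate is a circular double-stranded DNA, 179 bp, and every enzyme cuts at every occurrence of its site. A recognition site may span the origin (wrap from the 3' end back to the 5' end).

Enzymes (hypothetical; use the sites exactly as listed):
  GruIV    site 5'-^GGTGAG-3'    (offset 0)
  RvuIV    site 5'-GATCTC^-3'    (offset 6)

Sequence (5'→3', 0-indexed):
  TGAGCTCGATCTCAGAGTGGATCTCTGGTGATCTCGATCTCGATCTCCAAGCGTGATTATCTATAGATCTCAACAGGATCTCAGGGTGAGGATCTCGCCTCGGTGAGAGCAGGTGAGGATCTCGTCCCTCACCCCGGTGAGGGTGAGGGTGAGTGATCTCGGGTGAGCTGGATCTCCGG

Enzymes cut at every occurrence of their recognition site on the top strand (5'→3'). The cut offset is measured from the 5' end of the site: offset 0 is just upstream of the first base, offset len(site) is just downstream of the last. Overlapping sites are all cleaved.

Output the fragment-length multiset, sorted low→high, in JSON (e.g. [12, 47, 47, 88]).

Per-enzyme occurrences:
  GruIV (GGTGAG, off=0): starts [84, 101, 111, 135, 141, 147, 161, 177] → cuts [84, 101, 111, 135, 141, 147, 161, 177]
  RvuIV (GATCTC, off=6): starts [7, 19, 29, 35, 41, 65, 76, 90, 117, 154, 170] → cuts [13, 25, 35, 41, 47, 71, 82, 96, 123, 160, 176]

All cut coordinates (distinct, sorted): [13, 25, 35, 41, 47, 71, 82, 84, 96, 101, 111, 123, 135, 141, 147, 160, 161, 176, 177]

Fragments:
  13→25: 12 bp
  25→35: 10 bp
  35→41: 6 bp
  41→47: 6 bp
  47→71: 24 bp
  71→82: 11 bp
  82→84: 2 bp
  84→96: 12 bp
  96→101: 5 bp
  101→111: 10 bp
  111→123: 12 bp
  123→135: 12 bp
  135→141: 6 bp
  141→147: 6 bp
  147→160: 13 bp
  160→161: 1 bp
  161→176: 15 bp
  176→177: 1 bp
  177→13 (wrap): 179-177+13 = 15 bp

[1,1,2,5,6,6,6,6,10,10,11,12,12,12,12,13,15,15,24]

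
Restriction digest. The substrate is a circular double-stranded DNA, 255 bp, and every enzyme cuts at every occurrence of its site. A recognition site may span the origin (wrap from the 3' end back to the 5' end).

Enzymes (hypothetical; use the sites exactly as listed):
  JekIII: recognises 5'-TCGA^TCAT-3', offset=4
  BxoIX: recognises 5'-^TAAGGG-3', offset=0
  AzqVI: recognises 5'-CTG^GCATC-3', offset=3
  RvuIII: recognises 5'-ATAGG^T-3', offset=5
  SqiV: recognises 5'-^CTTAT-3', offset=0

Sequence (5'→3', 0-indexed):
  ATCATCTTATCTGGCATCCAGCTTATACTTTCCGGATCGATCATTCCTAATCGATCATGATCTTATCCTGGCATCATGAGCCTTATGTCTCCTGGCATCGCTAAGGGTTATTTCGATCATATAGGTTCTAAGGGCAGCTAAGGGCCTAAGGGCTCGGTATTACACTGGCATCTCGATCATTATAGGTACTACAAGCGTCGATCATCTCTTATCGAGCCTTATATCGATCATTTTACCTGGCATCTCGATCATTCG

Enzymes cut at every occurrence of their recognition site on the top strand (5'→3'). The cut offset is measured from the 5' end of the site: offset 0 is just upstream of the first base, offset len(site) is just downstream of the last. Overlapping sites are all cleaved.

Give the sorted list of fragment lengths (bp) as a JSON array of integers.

[3,4,6,7,7,8,8,8,8,9,9,9,9,10,10,10,10,11,12,13,14,15,15,19,21]

Scan for sites:
  JekIII (TCGATCAT, off=4): starts [36, 50, 112, 172, 197, 223, 244, 252] → cuts [1, 40, 54, 116, 176, 201, 227, 248]
  BxoIX (TAAGGG, off=0): starts [101, 128, 138, 146] → cuts [101, 128, 138, 146]
  AzqVI (CTGGCATC, off=3): starts [10, 67, 91, 164, 236] → cuts [13, 70, 94, 167, 239]
  RvuIII (ATAGGT, off=5): starts [120, 181] → cuts [125, 186]
  SqiV (CTTAT, off=0): starts [5, 21, 61, 81, 207, 217] → cuts [5, 21, 61, 81, 207, 217]

Pooled cuts: [1, 5, 13, 21, 40, 54, 61, 70, 81, 94, 101, 116, 125, 128, 138, 146, 167, 176, 186, 201, 207, 217, 227, 239, 248]

Fragment lengths:
  1→5: 4 bp
  5→13: 8 bp
  13→21: 8 bp
  21→40: 19 bp
  40→54: 14 bp
  54→61: 7 bp
  61→70: 9 bp
  70→81: 11 bp
  81→94: 13 bp
  94→101: 7 bp
  101→116: 15 bp
  116→125: 9 bp
  125→128: 3 bp
  128→138: 10 bp
  138→146: 8 bp
  146→167: 21 bp
  167→176: 9 bp
  176→186: 10 bp
  186→201: 15 bp
  201→207: 6 bp
  207→217: 10 bp
  217→227: 10 bp
  227→239: 12 bp
  239→248: 9 bp
  248→1 (wrap): 255-248+1 = 8 bp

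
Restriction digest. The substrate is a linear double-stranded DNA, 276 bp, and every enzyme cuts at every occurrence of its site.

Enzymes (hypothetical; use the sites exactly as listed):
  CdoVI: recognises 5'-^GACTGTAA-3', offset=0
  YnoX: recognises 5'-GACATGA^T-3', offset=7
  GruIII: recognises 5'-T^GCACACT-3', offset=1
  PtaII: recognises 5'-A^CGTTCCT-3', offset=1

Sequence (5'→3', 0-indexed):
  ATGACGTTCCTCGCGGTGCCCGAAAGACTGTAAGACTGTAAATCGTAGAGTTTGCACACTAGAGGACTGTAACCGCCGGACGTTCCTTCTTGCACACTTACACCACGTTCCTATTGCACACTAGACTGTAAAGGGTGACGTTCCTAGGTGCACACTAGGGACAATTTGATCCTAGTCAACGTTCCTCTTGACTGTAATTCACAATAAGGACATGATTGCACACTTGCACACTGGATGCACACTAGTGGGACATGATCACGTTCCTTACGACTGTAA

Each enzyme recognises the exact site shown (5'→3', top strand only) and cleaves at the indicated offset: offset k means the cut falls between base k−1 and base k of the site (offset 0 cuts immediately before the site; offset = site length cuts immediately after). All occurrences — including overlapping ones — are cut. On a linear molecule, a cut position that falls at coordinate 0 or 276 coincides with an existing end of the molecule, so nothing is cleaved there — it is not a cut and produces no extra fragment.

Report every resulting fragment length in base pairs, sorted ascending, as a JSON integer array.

[2,3,4,8,8,8,8,10,10,10,11,11,11,11,14,15,16,19,20,21,26,30]

Site scan:
  CdoVI (GACTGTAA, off=0): starts [25, 33, 64, 123, 189, 268] → cuts [25, 33, 64, 123, 189, 268]
  YnoX (GACATGAT, off=7): starts [208, 248] → cuts [215, 255]
  GruIII (TGCACACT, off=1): starts [52, 90, 114, 148, 216, 224, 235] → cuts [53, 91, 115, 149, 217, 225, 236]
  PtaII (ACGTTCCT, off=1): starts [3, 79, 104, 137, 178, 257] → cuts [4, 80, 105, 138, 179, 258]

All cut coordinates (distinct, sorted): [4, 25, 33, 53, 64, 80, 91, 105, 115, 123, 138, 149, 179, 189, 215, 217, 225, 236, 255, 258, 268]

Fragment lengths:
  [0,4): 4 bp
  [4,25): 21 bp
  [25,33): 8 bp
  [33,53): 20 bp
  [53,64): 11 bp
  [64,80): 16 bp
  [80,91): 11 bp
  [91,105): 14 bp
  [105,115): 10 bp
  [115,123): 8 bp
  [123,138): 15 bp
  [138,149): 11 bp
  [149,179): 30 bp
  [179,189): 10 bp
  [189,215): 26 bp
  [215,217): 2 bp
  [217,225): 8 bp
  [225,236): 11 bp
  [236,255): 19 bp
  [255,258): 3 bp
  [258,268): 10 bp
  [268,276): 8 bp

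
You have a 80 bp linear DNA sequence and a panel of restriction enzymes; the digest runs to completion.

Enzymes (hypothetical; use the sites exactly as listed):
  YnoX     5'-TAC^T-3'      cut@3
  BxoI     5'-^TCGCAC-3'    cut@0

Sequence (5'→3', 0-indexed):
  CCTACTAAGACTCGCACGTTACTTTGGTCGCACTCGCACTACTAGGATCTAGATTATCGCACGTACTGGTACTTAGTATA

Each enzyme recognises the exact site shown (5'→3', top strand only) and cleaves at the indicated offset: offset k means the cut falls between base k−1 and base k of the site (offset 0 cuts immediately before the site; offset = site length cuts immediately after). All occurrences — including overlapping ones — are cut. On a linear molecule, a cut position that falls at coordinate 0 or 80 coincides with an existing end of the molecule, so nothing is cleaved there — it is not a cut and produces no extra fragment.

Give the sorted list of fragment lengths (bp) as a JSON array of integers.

Scan for sites:
  YnoX (TACT, off=3): starts [2, 19, 39, 63, 69] → cuts [5, 22, 42, 66, 72]
  BxoI (TCGCAC, off=0): starts [11, 27, 33, 56] → cuts [11, 27, 33, 56]

Pooled cuts: [5, 11, 22, 27, 33, 42, 56, 66, 72]

Fragment lengths:
  [0,5): 5 bp
  [5,11): 6 bp
  [11,22): 11 bp
  [22,27): 5 bp
  [27,33): 6 bp
  [33,42): 9 bp
  [42,56): 14 bp
  [56,66): 10 bp
  [66,72): 6 bp
  [72,80): 8 bp

[5,5,6,6,6,8,9,10,11,14]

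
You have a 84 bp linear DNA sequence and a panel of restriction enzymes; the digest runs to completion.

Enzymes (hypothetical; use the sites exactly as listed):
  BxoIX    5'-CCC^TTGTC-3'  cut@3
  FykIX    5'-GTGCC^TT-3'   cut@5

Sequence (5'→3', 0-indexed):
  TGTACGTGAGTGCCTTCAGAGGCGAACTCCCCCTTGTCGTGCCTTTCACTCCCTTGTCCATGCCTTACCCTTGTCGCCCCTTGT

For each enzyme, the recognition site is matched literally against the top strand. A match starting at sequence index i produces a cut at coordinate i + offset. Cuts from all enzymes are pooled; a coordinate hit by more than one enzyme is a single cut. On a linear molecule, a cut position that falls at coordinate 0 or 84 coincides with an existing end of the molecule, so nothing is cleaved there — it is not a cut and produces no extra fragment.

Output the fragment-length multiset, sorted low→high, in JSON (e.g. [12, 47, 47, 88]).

Site scan:
  BxoIX CCCTTGTC/3: at [30, 50, 67] ⇒ [33, 53, 70]
  FykIX GTGCCTT/5: at [9, 38] ⇒ [14, 43]

Pooled cuts: [14, 33, 43, 53, 70]

Fragments:
  [0,14): 14 bp
  [14,33): 19 bp
  [33,43): 10 bp
  [43,53): 10 bp
  [53,70): 17 bp
  [70,84): 14 bp

[10,10,14,14,17,19]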